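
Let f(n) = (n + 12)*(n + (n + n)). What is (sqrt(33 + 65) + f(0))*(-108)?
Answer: -756*sqrt(2) ≈ -1069.1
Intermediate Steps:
f(n) = 3*n*(12 + n) (f(n) = (12 + n)*(n + 2*n) = (12 + n)*(3*n) = 3*n*(12 + n))
(sqrt(33 + 65) + f(0))*(-108) = (sqrt(33 + 65) + 3*0*(12 + 0))*(-108) = (sqrt(98) + 3*0*12)*(-108) = (7*sqrt(2) + 0)*(-108) = (7*sqrt(2))*(-108) = -756*sqrt(2)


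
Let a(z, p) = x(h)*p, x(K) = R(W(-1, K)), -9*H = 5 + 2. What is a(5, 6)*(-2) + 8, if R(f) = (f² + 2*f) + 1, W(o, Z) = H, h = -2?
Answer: 200/27 ≈ 7.4074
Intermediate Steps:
H = -7/9 (H = -(5 + 2)/9 = -⅑*7 = -7/9 ≈ -0.77778)
W(o, Z) = -7/9
R(f) = 1 + f² + 2*f
x(K) = 4/81 (x(K) = 1 + (-7/9)² + 2*(-7/9) = 1 + 49/81 - 14/9 = 4/81)
a(z, p) = 4*p/81
a(5, 6)*(-2) + 8 = ((4/81)*6)*(-2) + 8 = (8/27)*(-2) + 8 = -16/27 + 8 = 200/27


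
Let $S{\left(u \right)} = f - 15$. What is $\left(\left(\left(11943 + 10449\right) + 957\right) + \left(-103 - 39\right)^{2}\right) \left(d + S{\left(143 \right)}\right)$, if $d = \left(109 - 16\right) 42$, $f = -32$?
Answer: $167916667$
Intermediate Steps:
$d = 3906$ ($d = 93 \cdot 42 = 3906$)
$S{\left(u \right)} = -47$ ($S{\left(u \right)} = -32 - 15 = -47$)
$\left(\left(\left(11943 + 10449\right) + 957\right) + \left(-103 - 39\right)^{2}\right) \left(d + S{\left(143 \right)}\right) = \left(\left(\left(11943 + 10449\right) + 957\right) + \left(-103 - 39\right)^{2}\right) \left(3906 - 47\right) = \left(\left(22392 + 957\right) + \left(-142\right)^{2}\right) 3859 = \left(23349 + 20164\right) 3859 = 43513 \cdot 3859 = 167916667$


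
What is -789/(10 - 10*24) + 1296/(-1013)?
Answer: 501177/232990 ≈ 2.1511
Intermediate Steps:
-789/(10 - 10*24) + 1296/(-1013) = -789/(10 - 240) + 1296*(-1/1013) = -789/(-230) - 1296/1013 = -789*(-1/230) - 1296/1013 = 789/230 - 1296/1013 = 501177/232990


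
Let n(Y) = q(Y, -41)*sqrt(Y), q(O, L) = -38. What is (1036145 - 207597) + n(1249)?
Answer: 828548 - 38*sqrt(1249) ≈ 8.2721e+5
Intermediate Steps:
n(Y) = -38*sqrt(Y)
(1036145 - 207597) + n(1249) = (1036145 - 207597) - 38*sqrt(1249) = 828548 - 38*sqrt(1249)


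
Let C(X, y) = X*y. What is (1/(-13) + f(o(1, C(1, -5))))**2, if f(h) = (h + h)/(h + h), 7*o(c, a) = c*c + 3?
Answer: 144/169 ≈ 0.85207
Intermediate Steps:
o(c, a) = 3/7 + c**2/7 (o(c, a) = (c*c + 3)/7 = (c**2 + 3)/7 = (3 + c**2)/7 = 3/7 + c**2/7)
f(h) = 1 (f(h) = (2*h)/((2*h)) = (2*h)*(1/(2*h)) = 1)
(1/(-13) + f(o(1, C(1, -5))))**2 = (1/(-13) + 1)**2 = (-1/13 + 1)**2 = (12/13)**2 = 144/169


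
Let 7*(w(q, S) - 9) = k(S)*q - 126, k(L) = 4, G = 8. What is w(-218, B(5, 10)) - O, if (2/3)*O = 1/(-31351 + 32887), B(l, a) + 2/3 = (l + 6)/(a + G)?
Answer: -957447/7168 ≈ -133.57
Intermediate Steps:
B(l, a) = -2/3 + (6 + l)/(8 + a) (B(l, a) = -2/3 + (l + 6)/(a + 8) = -2/3 + (6 + l)/(8 + a))
w(q, S) = -9 + 4*q/7 (w(q, S) = 9 + (4*q - 126)/7 = 9 + (-126 + 4*q)/7 = 9 + (-18 + 4*q/7) = -9 + 4*q/7)
O = 1/1024 (O = 3/(2*(-31351 + 32887)) = (3/2)/1536 = (3/2)*(1/1536) = 1/1024 ≈ 0.00097656)
w(-218, B(5, 10)) - O = (-9 + (4/7)*(-218)) - 1*1/1024 = (-9 - 872/7) - 1/1024 = -935/7 - 1/1024 = -957447/7168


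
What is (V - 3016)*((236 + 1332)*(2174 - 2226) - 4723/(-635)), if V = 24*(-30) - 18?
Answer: 194346971298/635 ≈ 3.0606e+8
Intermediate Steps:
V = -738 (V = -720 - 18 = -738)
(V - 3016)*((236 + 1332)*(2174 - 2226) - 4723/(-635)) = (-738 - 3016)*((236 + 1332)*(2174 - 2226) - 4723/(-635)) = -3754*(1568*(-52) - 4723*(-1/635)) = -3754*(-81536 + 4723/635) = -3754*(-51770637/635) = 194346971298/635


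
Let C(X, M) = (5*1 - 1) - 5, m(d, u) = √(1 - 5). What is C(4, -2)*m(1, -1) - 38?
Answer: -38 - 2*I ≈ -38.0 - 2.0*I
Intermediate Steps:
m(d, u) = 2*I (m(d, u) = √(-4) = 2*I)
C(X, M) = -1 (C(X, M) = (5 - 1) - 5 = 4 - 5 = -1)
C(4, -2)*m(1, -1) - 38 = -2*I - 38 = -38 - 2*I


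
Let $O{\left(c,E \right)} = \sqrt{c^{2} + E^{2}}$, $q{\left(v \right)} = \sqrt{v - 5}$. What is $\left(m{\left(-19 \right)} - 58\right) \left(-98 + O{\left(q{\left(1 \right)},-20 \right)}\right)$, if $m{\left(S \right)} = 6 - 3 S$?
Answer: $-490 + 30 \sqrt{11} \approx -390.5$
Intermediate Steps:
$q{\left(v \right)} = \sqrt{-5 + v}$
$O{\left(c,E \right)} = \sqrt{E^{2} + c^{2}}$
$\left(m{\left(-19 \right)} - 58\right) \left(-98 + O{\left(q{\left(1 \right)},-20 \right)}\right) = \left(\left(6 - -57\right) - 58\right) \left(-98 + \sqrt{\left(-20\right)^{2} + \left(\sqrt{-5 + 1}\right)^{2}}\right) = \left(\left(6 + 57\right) - 58\right) \left(-98 + \sqrt{400 + \left(\sqrt{-4}\right)^{2}}\right) = \left(63 - 58\right) \left(-98 + \sqrt{400 + \left(2 i\right)^{2}}\right) = 5 \left(-98 + \sqrt{400 - 4}\right) = 5 \left(-98 + \sqrt{396}\right) = 5 \left(-98 + 6 \sqrt{11}\right) = -490 + 30 \sqrt{11}$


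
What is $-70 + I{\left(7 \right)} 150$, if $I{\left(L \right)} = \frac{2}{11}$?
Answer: $- \frac{470}{11} \approx -42.727$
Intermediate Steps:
$I{\left(L \right)} = \frac{2}{11}$ ($I{\left(L \right)} = 2 \cdot \frac{1}{11} = \frac{2}{11}$)
$-70 + I{\left(7 \right)} 150 = -70 + \frac{2}{11} \cdot 150 = -70 + \frac{300}{11} = - \frac{470}{11}$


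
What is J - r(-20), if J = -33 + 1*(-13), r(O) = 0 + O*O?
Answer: -446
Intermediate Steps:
r(O) = O² (r(O) = 0 + O² = O²)
J = -46 (J = -33 - 13 = -46)
J - r(-20) = -46 - 1*(-20)² = -46 - 1*400 = -46 - 400 = -446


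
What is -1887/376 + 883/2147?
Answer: -3719381/807272 ≈ -4.6073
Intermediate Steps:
-1887/376 + 883/2147 = -3719381/807272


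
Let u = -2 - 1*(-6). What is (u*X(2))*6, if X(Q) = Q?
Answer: 48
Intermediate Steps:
u = 4 (u = -2 + 6 = 4)
(u*X(2))*6 = (4*2)*6 = 8*6 = 48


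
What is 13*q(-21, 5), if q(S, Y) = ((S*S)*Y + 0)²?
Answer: 63206325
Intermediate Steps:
q(S, Y) = S⁴*Y² (q(S, Y) = (S²*Y + 0)² = (Y*S² + 0)² = (Y*S²)² = S⁴*Y²)
13*q(-21, 5) = 13*((-21)⁴*5²) = 13*(194481*25) = 13*4862025 = 63206325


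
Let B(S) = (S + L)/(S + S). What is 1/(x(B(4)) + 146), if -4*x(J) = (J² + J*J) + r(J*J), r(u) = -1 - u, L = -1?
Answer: 256/37431 ≈ 0.0068393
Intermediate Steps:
B(S) = (-1 + S)/(2*S) (B(S) = (S - 1)/(S + S) = (-1 + S)/((2*S)) = (-1 + S)*(1/(2*S)) = (-1 + S)/(2*S))
x(J) = ¼ - J²/4 (x(J) = -((J² + J*J) + (-1 - J*J))/4 = -((J² + J²) + (-1 - J²))/4 = -(2*J² + (-1 - J²))/4 = -(-1 + J²)/4 = ¼ - J²/4)
1/(x(B(4)) + 146) = 1/((¼ - (-1 + 4)²/64/4) + 146) = 1/((¼ - ((½)*(¼)*3)²/4) + 146) = 1/((¼ - (3/8)²/4) + 146) = 1/((¼ - ¼*9/64) + 146) = 1/((¼ - 9/256) + 146) = 1/(55/256 + 146) = 1/(37431/256) = 256/37431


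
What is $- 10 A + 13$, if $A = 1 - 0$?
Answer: $3$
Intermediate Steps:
$A = 1$ ($A = 1 + 0 = 1$)
$- 10 A + 13 = \left(-10\right) 1 + 13 = -10 + 13 = 3$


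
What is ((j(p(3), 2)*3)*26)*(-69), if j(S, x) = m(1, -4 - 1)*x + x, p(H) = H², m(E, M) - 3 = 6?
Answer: -107640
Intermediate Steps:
m(E, M) = 9 (m(E, M) = 3 + 6 = 9)
j(S, x) = 10*x (j(S, x) = 9*x + x = 10*x)
((j(p(3), 2)*3)*26)*(-69) = (((10*2)*3)*26)*(-69) = ((20*3)*26)*(-69) = (60*26)*(-69) = 1560*(-69) = -107640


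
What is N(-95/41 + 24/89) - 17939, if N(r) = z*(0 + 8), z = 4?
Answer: -17907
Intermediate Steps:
N(r) = 32 (N(r) = 4*(0 + 8) = 4*8 = 32)
N(-95/41 + 24/89) - 17939 = 32 - 17939 = -17907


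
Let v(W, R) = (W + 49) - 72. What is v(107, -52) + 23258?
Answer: 23342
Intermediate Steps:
v(W, R) = -23 + W (v(W, R) = (49 + W) - 72 = -23 + W)
v(107, -52) + 23258 = (-23 + 107) + 23258 = 84 + 23258 = 23342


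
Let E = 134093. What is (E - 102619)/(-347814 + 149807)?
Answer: -31474/198007 ≈ -0.15895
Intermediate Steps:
(E - 102619)/(-347814 + 149807) = (134093 - 102619)/(-347814 + 149807) = 31474/(-198007) = 31474*(-1/198007) = -31474/198007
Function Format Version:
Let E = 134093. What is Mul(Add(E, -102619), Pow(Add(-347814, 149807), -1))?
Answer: Rational(-31474, 198007) ≈ -0.15895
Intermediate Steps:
Mul(Add(E, -102619), Pow(Add(-347814, 149807), -1)) = Mul(Add(134093, -102619), Pow(Add(-347814, 149807), -1)) = Mul(31474, Pow(-198007, -1)) = Mul(31474, Rational(-1, 198007)) = Rational(-31474, 198007)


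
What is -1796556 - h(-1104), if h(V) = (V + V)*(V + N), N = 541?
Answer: -3039660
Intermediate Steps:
h(V) = 2*V*(541 + V) (h(V) = (V + V)*(V + 541) = (2*V)*(541 + V) = 2*V*(541 + V))
-1796556 - h(-1104) = -1796556 - 2*(-1104)*(541 - 1104) = -1796556 - 2*(-1104)*(-563) = -1796556 - 1*1243104 = -1796556 - 1243104 = -3039660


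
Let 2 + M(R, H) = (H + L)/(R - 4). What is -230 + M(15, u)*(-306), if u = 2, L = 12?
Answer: -82/11 ≈ -7.4545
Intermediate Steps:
M(R, H) = -2 + (12 + H)/(-4 + R) (M(R, H) = -2 + (H + 12)/(R - 4) = -2 + (12 + H)/(-4 + R))
-230 + M(15, u)*(-306) = -230 + ((20 + 2 - 2*15)/(-4 + 15))*(-306) = -230 + ((20 + 2 - 30)/11)*(-306) = -230 + ((1/11)*(-8))*(-306) = -230 - 8/11*(-306) = -230 + 2448/11 = -82/11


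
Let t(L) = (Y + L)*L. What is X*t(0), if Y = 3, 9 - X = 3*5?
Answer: 0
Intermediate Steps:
X = -6 (X = 9 - 3*5 = 9 - 1*15 = 9 - 15 = -6)
t(L) = L*(3 + L) (t(L) = (3 + L)*L = L*(3 + L))
X*t(0) = -0*(3 + 0) = -0*3 = -6*0 = 0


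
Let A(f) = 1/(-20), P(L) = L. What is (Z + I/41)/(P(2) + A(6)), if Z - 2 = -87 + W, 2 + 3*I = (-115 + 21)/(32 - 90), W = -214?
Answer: -21330880/139113 ≈ -153.33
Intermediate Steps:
A(f) = -1/20
I = -11/87 (I = -⅔ + ((-115 + 21)/(32 - 90))/3 = -⅔ + (-94/(-58))/3 = -⅔ + (-94*(-1/58))/3 = -⅔ + (⅓)*(47/29) = -⅔ + 47/87 = -11/87 ≈ -0.12644)
Z = -299 (Z = 2 + (-87 - 214) = 2 - 301 = -299)
(Z + I/41)/(P(2) + A(6)) = (-299 - 11/87/41)/(2 - 1/20) = (-299 - 11/87*1/41)/(39/20) = (-299 - 11/3567)*(20/39) = -1066544/3567*20/39 = -21330880/139113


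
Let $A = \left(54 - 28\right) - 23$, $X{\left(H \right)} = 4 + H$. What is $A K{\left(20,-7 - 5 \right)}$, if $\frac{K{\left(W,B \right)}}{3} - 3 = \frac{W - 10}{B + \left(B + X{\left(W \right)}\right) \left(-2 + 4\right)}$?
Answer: $\frac{69}{2} \approx 34.5$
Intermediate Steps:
$A = 3$ ($A = 26 - 23 = 3$)
$K{\left(W,B \right)} = 9 + \frac{3 \left(-10 + W\right)}{8 + 2 W + 3 B}$ ($K{\left(W,B \right)} = 9 + 3 \frac{W - 10}{B + \left(B + \left(4 + W\right)\right) \left(-2 + 4\right)} = 9 + 3 \frac{-10 + W}{B + \left(4 + B + W\right) 2} = 9 + 3 \frac{-10 + W}{B + \left(8 + 2 B + 2 W\right)} = 9 + 3 \frac{-10 + W}{8 + 2 W + 3 B} = 9 + \frac{3 \left(-10 + W\right)}{8 + 2 W + 3 B}$)
$A K{\left(20,-7 - 5 \right)} = 3 \frac{3 \left(14 + 7 \cdot 20 + 9 \left(-7 - 5\right)\right)}{8 + 2 \cdot 20 + 3 \left(-7 - 5\right)} = 3 \frac{3 \left(14 + 140 + 9 \left(-7 - 5\right)\right)}{8 + 40 + 3 \left(-7 - 5\right)} = 3 \frac{3 \left(14 + 140 + 9 \left(-12\right)\right)}{8 + 40 + 3 \left(-12\right)} = 3 \frac{3 \left(14 + 140 - 108\right)}{8 + 40 - 36} = 3 \cdot 3 \cdot \frac{1}{12} \cdot 46 = 3 \cdot \frac{23}{2} = \frac{69}{2}$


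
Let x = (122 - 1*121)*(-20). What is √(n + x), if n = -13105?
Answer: 25*I*√21 ≈ 114.56*I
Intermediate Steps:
x = -20 (x = (122 - 121)*(-20) = 1*(-20) = -20)
√(n + x) = √(-13105 - 20) = √(-13125) = 25*I*√21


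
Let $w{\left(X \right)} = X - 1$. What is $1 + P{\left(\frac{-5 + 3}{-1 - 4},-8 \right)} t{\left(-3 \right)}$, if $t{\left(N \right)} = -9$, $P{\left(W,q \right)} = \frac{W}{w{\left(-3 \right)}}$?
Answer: $\frac{19}{10} \approx 1.9$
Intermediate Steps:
$w{\left(X \right)} = -1 + X$
$P{\left(W,q \right)} = - \frac{W}{4}$ ($P{\left(W,q \right)} = \frac{W}{-1 - 3} = \frac{W}{-4} = W \left(- \frac{1}{4}\right) = - \frac{W}{4}$)
$1 + P{\left(\frac{-5 + 3}{-1 - 4},-8 \right)} t{\left(-3 \right)} = 1 + - \frac{\left(-5 + 3\right) \frac{1}{-1 - 4}}{4} \left(-9\right) = 1 + - \frac{\left(-2\right) \frac{1}{-5}}{4} \left(-9\right) = 1 + - \frac{\left(-2\right) \left(- \frac{1}{5}\right)}{4} \left(-9\right) = 1 + \left(- \frac{1}{4}\right) \frac{2}{5} \left(-9\right) = 1 - - \frac{9}{10} = 1 + \frac{9}{10} = \frac{19}{10}$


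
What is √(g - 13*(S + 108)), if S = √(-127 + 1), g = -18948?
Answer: √(-20352 - 39*I*√14) ≈ 0.5114 - 142.66*I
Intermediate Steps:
S = 3*I*√14 (S = √(-126) = 3*I*√14 ≈ 11.225*I)
√(g - 13*(S + 108)) = √(-18948 - 13*(3*I*√14 + 108)) = √(-18948 - 13*(108 + 3*I*√14)) = √(-18948 + (-1404 - 39*I*√14)) = √(-20352 - 39*I*√14)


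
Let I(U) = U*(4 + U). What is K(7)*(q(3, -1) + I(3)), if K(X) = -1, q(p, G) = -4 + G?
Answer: -16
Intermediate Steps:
K(7)*(q(3, -1) + I(3)) = -((-4 - 1) + 3*(4 + 3)) = -(-5 + 3*7) = -(-5 + 21) = -1*16 = -16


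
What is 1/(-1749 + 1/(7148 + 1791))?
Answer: -8939/15634310 ≈ -0.00057176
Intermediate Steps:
1/(-1749 + 1/(7148 + 1791)) = 1/(-1749 + 1/8939) = 1/(-15634310/8939) = -8939/15634310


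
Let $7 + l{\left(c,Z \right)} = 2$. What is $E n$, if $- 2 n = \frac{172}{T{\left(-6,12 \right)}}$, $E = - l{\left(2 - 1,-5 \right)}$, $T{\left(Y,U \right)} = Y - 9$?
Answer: $\frac{86}{3} \approx 28.667$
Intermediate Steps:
$T{\left(Y,U \right)} = -9 + Y$ ($T{\left(Y,U \right)} = Y - 9 = -9 + Y$)
$l{\left(c,Z \right)} = -5$ ($l{\left(c,Z \right)} = -7 + 2 = -5$)
$E = 5$ ($E = \left(-1\right) \left(-5\right) = 5$)
$n = \frac{86}{15}$ ($n = - \frac{172 \frac{1}{-9 - 6}}{2} = - \frac{172 \frac{1}{-15}}{2} = - \frac{172 \left(- \frac{1}{15}\right)}{2} = \left(- \frac{1}{2}\right) \left(- \frac{172}{15}\right) = \frac{86}{15} \approx 5.7333$)
$E n = 5 \cdot \frac{86}{15} = \frac{86}{3}$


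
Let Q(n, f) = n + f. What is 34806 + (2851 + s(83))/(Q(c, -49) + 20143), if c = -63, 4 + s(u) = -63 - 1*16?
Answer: 697201754/20031 ≈ 34806.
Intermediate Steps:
s(u) = -83 (s(u) = -4 + (-63 - 1*16) = -4 + (-63 - 16) = -4 - 79 = -83)
Q(n, f) = f + n
34806 + (2851 + s(83))/(Q(c, -49) + 20143) = 34806 + (2851 - 83)/((-49 - 63) + 20143) = 34806 + 2768/(-112 + 20143) = 34806 + 2768/20031 = 697201754/20031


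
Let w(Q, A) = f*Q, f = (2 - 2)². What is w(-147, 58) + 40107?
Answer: 40107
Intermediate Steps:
f = 0 (f = 0² = 0)
w(Q, A) = 0 (w(Q, A) = 0*Q = 0)
w(-147, 58) + 40107 = 0 + 40107 = 40107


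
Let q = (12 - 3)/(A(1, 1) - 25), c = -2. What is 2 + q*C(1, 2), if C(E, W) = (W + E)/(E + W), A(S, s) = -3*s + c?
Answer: 17/10 ≈ 1.7000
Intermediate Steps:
A(S, s) = -2 - 3*s (A(S, s) = -3*s - 2 = -2 - 3*s)
C(E, W) = 1 (C(E, W) = (E + W)/(E + W) = 1)
q = -3/10 (q = (12 - 3)/((-2 - 3*1) - 25) = 9/((-2 - 3) - 25) = 9/(-5 - 25) = 9/(-30) = 9*(-1/30) = -3/10 ≈ -0.30000)
2 + q*C(1, 2) = 2 - 3/10*1 = 2 - 3/10 = 17/10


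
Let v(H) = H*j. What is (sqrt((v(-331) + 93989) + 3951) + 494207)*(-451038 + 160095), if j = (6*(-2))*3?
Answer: -143786067201 - 1163772*sqrt(6866) ≈ -1.4388e+11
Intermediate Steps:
j = -36 (j = -12*3 = -36)
v(H) = -36*H (v(H) = H*(-36) = -36*H)
(sqrt((v(-331) + 93989) + 3951) + 494207)*(-451038 + 160095) = (sqrt((-36*(-331) + 93989) + 3951) + 494207)*(-451038 + 160095) = (sqrt((11916 + 93989) + 3951) + 494207)*(-290943) = (sqrt(105905 + 3951) + 494207)*(-290943) = (sqrt(109856) + 494207)*(-290943) = (4*sqrt(6866) + 494207)*(-290943) = (494207 + 4*sqrt(6866))*(-290943) = -143786067201 - 1163772*sqrt(6866)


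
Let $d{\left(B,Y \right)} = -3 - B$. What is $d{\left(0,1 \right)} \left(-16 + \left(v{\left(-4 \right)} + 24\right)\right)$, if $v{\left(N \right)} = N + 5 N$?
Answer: $48$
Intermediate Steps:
$v{\left(N \right)} = 6 N$
$d{\left(0,1 \right)} \left(-16 + \left(v{\left(-4 \right)} + 24\right)\right) = \left(-3 - 0\right) \left(-16 + \left(6 \left(-4\right) + 24\right)\right) = \left(-3 + 0\right) \left(-16 + \left(-24 + 24\right)\right) = - 3 \left(-16 + 0\right) = \left(-3\right) \left(-16\right) = 48$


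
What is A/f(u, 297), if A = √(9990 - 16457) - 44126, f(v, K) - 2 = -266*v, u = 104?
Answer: 22063/13831 - I*√6467/27662 ≈ 1.5952 - 0.0029072*I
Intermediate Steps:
f(v, K) = 2 - 266*v
A = -44126 + I*√6467 (A = √(-6467) - 44126 = I*√6467 - 44126 = -44126 + I*√6467 ≈ -44126.0 + 80.418*I)
A/f(u, 297) = (-44126 + I*√6467)/(2 - 266*104) = (-44126 + I*√6467)/(2 - 27664) = (-44126 + I*√6467)/(-27662) = (-44126 + I*√6467)*(-1/27662) = 22063/13831 - I*√6467/27662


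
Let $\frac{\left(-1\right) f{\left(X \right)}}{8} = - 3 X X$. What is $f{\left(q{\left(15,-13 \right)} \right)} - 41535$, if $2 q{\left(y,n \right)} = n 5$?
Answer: $-16185$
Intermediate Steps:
$q{\left(y,n \right)} = \frac{5 n}{2}$ ($q{\left(y,n \right)} = \frac{n 5}{2} = \frac{5 n}{2}$)
$f{\left(X \right)} = 24 X^{2}$ ($f{\left(X \right)} = - 8 - 3 X X = - 8 \left(- 3 X^{2}\right) = 24 X^{2}$)
$f{\left(q{\left(15,-13 \right)} \right)} - 41535 = 24 \left(\frac{5}{2} \left(-13\right)\right)^{2} - 41535 = 24 \left(- \frac{65}{2}\right)^{2} - 41535 = 24 \cdot \frac{4225}{4} - 41535 = 25350 - 41535 = -16185$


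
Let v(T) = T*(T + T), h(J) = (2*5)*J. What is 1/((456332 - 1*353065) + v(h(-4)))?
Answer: 1/106467 ≈ 9.3926e-6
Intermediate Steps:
h(J) = 10*J
v(T) = 2*T**2 (v(T) = T*(2*T) = 2*T**2)
1/((456332 - 1*353065) + v(h(-4))) = 1/((456332 - 1*353065) + 2*(10*(-4))**2) = 1/((456332 - 353065) + 2*(-40)**2) = 1/(103267 + 2*1600) = 1/(103267 + 3200) = 1/106467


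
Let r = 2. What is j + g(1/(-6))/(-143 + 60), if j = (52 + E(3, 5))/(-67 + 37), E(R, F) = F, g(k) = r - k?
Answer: -2398/1245 ≈ -1.9261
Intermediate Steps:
g(k) = 2 - k
j = -19/10 (j = (52 + 5)/(-67 + 37) = 57/(-30) = 57*(-1/30) = -19/10 ≈ -1.9000)
j + g(1/(-6))/(-143 + 60) = -19/10 + (2 - 1/(-6))/(-143 + 60) = -19/10 + (2 - 1*(-1/6))/(-83) = -19/10 - (2 + 1/6)/83 = -19/10 - 1/83*13/6 = -19/10 - 13/498 = -2398/1245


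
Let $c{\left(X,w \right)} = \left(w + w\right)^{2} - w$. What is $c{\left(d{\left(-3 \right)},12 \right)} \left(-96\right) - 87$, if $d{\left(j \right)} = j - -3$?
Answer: $-54231$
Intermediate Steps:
$d{\left(j \right)} = 3 + j$ ($d{\left(j \right)} = j + 3 = 3 + j$)
$c{\left(X,w \right)} = - w + 4 w^{2}$ ($c{\left(X,w \right)} = \left(2 w\right)^{2} - w = 4 w^{2} - w = - w + 4 w^{2}$)
$c{\left(d{\left(-3 \right)},12 \right)} \left(-96\right) - 87 = 12 \left(-1 + 4 \cdot 12\right) \left(-96\right) - 87 = 12 \left(-1 + 48\right) \left(-96\right) - 87 = 12 \cdot 47 \left(-96\right) - 87 = 564 \left(-96\right) - 87 = -54144 - 87 = -54231$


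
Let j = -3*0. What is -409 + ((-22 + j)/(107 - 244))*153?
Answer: -52667/137 ≈ -384.43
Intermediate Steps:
j = 0
-409 + ((-22 + j)/(107 - 244))*153 = -409 + ((-22 + 0)/(107 - 244))*153 = -409 - 22/(-137)*153 = -409 - 22*(-1/137)*153 = -409 + (22/137)*153 = -409 + 3366/137 = -52667/137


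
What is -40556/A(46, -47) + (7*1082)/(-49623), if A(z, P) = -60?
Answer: 7984349/11815 ≈ 675.78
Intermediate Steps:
-40556/A(46, -47) + (7*1082)/(-49623) = -40556/(-60) + (7*1082)/(-49623) = -40556*(-1/60) + 7574*(-1/49623) = 10139/15 - 1082/7089 = 7984349/11815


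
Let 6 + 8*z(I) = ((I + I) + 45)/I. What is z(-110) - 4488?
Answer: -789985/176 ≈ -4488.5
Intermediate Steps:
z(I) = -¾ + (45 + 2*I)/(8*I) (z(I) = -¾ + (((I + I) + 45)/I)/8 = -¾ + ((2*I + 45)/I)/8 = -¾ + ((45 + 2*I)/I)/8 = -¾ + (45 + 2*I)/(8*I))
z(-110) - 4488 = (⅛)*(45 - 4*(-110))/(-110) - 4488 = (⅛)*(-1/110)*(45 + 440) - 4488 = (⅛)*(-1/110)*485 - 4488 = -97/176 - 4488 = -789985/176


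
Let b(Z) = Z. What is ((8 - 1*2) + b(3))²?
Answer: 81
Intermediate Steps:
((8 - 1*2) + b(3))² = ((8 - 1*2) + 3)² = ((8 - 2) + 3)² = (6 + 3)² = 9² = 81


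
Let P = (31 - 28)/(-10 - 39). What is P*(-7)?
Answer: 3/7 ≈ 0.42857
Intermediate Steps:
P = -3/49 (P = 3/(-49) = 3*(-1/49) = -3/49 ≈ -0.061224)
P*(-7) = -3/49*(-7) = 3/7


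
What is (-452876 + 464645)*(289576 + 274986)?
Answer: 6644330178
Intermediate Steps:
(-452876 + 464645)*(289576 + 274986) = 11769*564562 = 6644330178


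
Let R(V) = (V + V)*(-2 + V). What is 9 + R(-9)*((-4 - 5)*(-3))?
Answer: 5355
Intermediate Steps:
R(V) = 2*V*(-2 + V) (R(V) = (2*V)*(-2 + V) = 2*V*(-2 + V))
9 + R(-9)*((-4 - 5)*(-3)) = 9 + (2*(-9)*(-2 - 9))*((-4 - 5)*(-3)) = 9 + (2*(-9)*(-11))*(-9*(-3)) = 9 + 198*27 = 9 + 5346 = 5355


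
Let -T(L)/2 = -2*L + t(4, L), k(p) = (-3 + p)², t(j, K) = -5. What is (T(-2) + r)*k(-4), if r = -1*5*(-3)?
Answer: 833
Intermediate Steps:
r = 15 (r = -5*(-3) = 15)
T(L) = 10 + 4*L (T(L) = -2*(-2*L - 5) = -2*(-5 - 2*L) = 10 + 4*L)
(T(-2) + r)*k(-4) = ((10 + 4*(-2)) + 15)*(-3 - 4)² = ((10 - 8) + 15)*(-7)² = (2 + 15)*49 = 17*49 = 833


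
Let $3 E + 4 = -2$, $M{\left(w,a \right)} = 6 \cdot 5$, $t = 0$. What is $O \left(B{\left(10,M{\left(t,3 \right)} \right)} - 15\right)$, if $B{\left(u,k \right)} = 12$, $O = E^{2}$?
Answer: $-12$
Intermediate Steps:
$M{\left(w,a \right)} = 30$
$E = -2$ ($E = - \frac{4}{3} + \frac{1}{3} \left(-2\right) = - \frac{4}{3} - \frac{2}{3} = -2$)
$O = 4$ ($O = \left(-2\right)^{2} = 4$)
$O \left(B{\left(10,M{\left(t,3 \right)} \right)} - 15\right) = 4 \left(12 - 15\right) = 4 \left(-3\right) = -12$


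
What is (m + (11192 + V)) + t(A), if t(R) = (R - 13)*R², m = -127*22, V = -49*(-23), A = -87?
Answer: -747375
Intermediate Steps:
V = 1127
m = -2794
t(R) = R²*(-13 + R) (t(R) = (-13 + R)*R² = R²*(-13 + R))
(m + (11192 + V)) + t(A) = (-2794 + (11192 + 1127)) + (-87)²*(-13 - 87) = (-2794 + 12319) + 7569*(-100) = 9525 - 756900 = -747375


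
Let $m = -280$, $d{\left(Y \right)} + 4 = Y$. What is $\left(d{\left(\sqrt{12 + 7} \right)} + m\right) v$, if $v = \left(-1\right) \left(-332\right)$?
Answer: $-94288 + 332 \sqrt{19} \approx -92841.0$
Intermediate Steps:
$d{\left(Y \right)} = -4 + Y$
$v = 332$
$\left(d{\left(\sqrt{12 + 7} \right)} + m\right) v = \left(\left(-4 + \sqrt{12 + 7}\right) - 280\right) 332 = \left(\left(-4 + \sqrt{19}\right) - 280\right) 332 = \left(-284 + \sqrt{19}\right) 332 = -94288 + 332 \sqrt{19}$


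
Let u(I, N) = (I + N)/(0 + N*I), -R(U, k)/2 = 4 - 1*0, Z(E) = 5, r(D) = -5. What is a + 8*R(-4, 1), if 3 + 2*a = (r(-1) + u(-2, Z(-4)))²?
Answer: -10291/200 ≈ -51.455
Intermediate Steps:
R(U, k) = -8 (R(U, k) = -2*(4 - 1*0) = -2*(4 + 0) = -2*4 = -8)
u(I, N) = (I + N)/(I*N) (u(I, N) = (I + N)/(0 + I*N) = (I + N)/((I*N)) = (I + N)*(1/(I*N)) = (I + N)/(I*N))
a = 2509/200 (a = -3/2 + (-5 + (-2 + 5)/(-2*5))²/2 = -3/2 + (-5 - ½*⅕*3)²/2 = -3/2 + (-5 - 3/10)²/2 = -3/2 + (-53/10)²/2 = -3/2 + (½)*(2809/100) = -3/2 + 2809/200 = 2509/200 ≈ 12.545)
a + 8*R(-4, 1) = 2509/200 + 8*(-8) = 2509/200 - 64 = -10291/200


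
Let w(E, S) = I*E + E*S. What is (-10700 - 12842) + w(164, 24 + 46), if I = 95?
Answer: 3518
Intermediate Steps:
w(E, S) = 95*E + E*S
(-10700 - 12842) + w(164, 24 + 46) = (-10700 - 12842) + 164*(95 + (24 + 46)) = -23542 + 164*(95 + 70) = -23542 + 164*165 = -23542 + 27060 = 3518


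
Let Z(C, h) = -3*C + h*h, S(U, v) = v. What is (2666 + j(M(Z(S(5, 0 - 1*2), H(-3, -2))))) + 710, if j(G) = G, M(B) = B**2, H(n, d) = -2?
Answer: 3476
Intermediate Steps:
Z(C, h) = h**2 - 3*C (Z(C, h) = -3*C + h**2 = h**2 - 3*C)
(2666 + j(M(Z(S(5, 0 - 1*2), H(-3, -2))))) + 710 = (2666 + ((-2)**2 - 3*(0 - 1*2))**2) + 710 = (2666 + (4 - 3*(0 - 2))**2) + 710 = (2666 + (4 - 3*(-2))**2) + 710 = (2666 + (4 + 6)**2) + 710 = (2666 + 10**2) + 710 = (2666 + 100) + 710 = 2766 + 710 = 3476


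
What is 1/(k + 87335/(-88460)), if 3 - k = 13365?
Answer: -17692/236417971 ≈ -7.4834e-5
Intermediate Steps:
k = -13362 (k = 3 - 1*13365 = 3 - 13365 = -13362)
1/(k + 87335/(-88460)) = 1/(-13362 + 87335/(-88460)) = 1/(-13362 + 87335*(-1/88460)) = 1/(-13362 - 17467/17692) = 1/(-236417971/17692) = -17692/236417971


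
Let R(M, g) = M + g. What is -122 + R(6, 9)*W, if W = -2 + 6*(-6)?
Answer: -692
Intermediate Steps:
W = -38 (W = -2 - 36 = -38)
-122 + R(6, 9)*W = -122 + (6 + 9)*(-38) = -122 + 15*(-38) = -122 - 570 = -692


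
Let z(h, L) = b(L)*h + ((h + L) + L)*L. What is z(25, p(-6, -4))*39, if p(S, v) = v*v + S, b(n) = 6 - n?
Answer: 13650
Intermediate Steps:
p(S, v) = S + v² (p(S, v) = v² + S = S + v²)
z(h, L) = L*(h + 2*L) + h*(6 - L) (z(h, L) = (6 - L)*h + ((h + L) + L)*L = h*(6 - L) + ((L + h) + L)*L = h*(6 - L) + (h + 2*L)*L = h*(6 - L) + L*(h + 2*L) = L*(h + 2*L) + h*(6 - L))
z(25, p(-6, -4))*39 = (2*(-6 + (-4)²)² + 6*25)*39 = (2*(-6 + 16)² + 150)*39 = (2*10² + 150)*39 = (2*100 + 150)*39 = (200 + 150)*39 = 350*39 = 13650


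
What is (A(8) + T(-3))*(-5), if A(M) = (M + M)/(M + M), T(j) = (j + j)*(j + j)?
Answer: -185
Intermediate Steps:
T(j) = 4*j**2 (T(j) = (2*j)*(2*j) = 4*j**2)
A(M) = 1 (A(M) = (2*M)/((2*M)) = (2*M)*(1/(2*M)) = 1)
(A(8) + T(-3))*(-5) = (1 + 4*(-3)**2)*(-5) = (1 + 4*9)*(-5) = (1 + 36)*(-5) = 37*(-5) = -185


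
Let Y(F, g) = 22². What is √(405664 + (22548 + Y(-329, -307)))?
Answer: 2*√107174 ≈ 654.75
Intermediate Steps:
Y(F, g) = 484
√(405664 + (22548 + Y(-329, -307))) = √(405664 + (22548 + 484)) = √(405664 + 23032) = √428696 = 2*√107174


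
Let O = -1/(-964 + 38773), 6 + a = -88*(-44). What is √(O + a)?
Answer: √614058460193/12603 ≈ 62.177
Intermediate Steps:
a = 3866 (a = -6 - 88*(-44) = -6 - 1*(-3872) = -6 + 3872 = 3866)
O = -1/37809 ≈ -2.6449e-5
√(O + a) = √(-1/37809 + 3866) = √(146169593/37809) = √614058460193/12603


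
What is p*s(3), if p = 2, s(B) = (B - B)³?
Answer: 0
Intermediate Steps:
s(B) = 0 (s(B) = 0³ = 0)
p*s(3) = 2*0 = 0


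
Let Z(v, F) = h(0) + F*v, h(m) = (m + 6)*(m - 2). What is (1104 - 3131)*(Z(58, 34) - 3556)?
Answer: 3235092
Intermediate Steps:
h(m) = (-2 + m)*(6 + m) (h(m) = (6 + m)*(-2 + m) = (-2 + m)*(6 + m))
Z(v, F) = -12 + F*v (Z(v, F) = (-12 + 0² + 4*0) + F*v = (-12 + 0 + 0) + F*v = -12 + F*v)
(1104 - 3131)*(Z(58, 34) - 3556) = (1104 - 3131)*((-12 + 34*58) - 3556) = -2027*((-12 + 1972) - 3556) = -2027*(1960 - 3556) = -2027*(-1596) = 3235092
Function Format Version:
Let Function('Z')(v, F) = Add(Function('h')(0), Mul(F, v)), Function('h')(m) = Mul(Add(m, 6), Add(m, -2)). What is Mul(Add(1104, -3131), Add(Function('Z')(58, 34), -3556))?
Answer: 3235092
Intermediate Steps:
Function('h')(m) = Mul(Add(-2, m), Add(6, m)) (Function('h')(m) = Mul(Add(6, m), Add(-2, m)) = Mul(Add(-2, m), Add(6, m)))
Function('Z')(v, F) = Add(-12, Mul(F, v)) (Function('Z')(v, F) = Add(Add(-12, Pow(0, 2), Mul(4, 0)), Mul(F, v)) = Add(Add(-12, 0, 0), Mul(F, v)) = Add(-12, Mul(F, v)))
Mul(Add(1104, -3131), Add(Function('Z')(58, 34), -3556)) = Mul(Add(1104, -3131), Add(Add(-12, Mul(34, 58)), -3556)) = Mul(-2027, Add(Add(-12, 1972), -3556)) = Mul(-2027, Add(1960, -3556)) = Mul(-2027, -1596) = 3235092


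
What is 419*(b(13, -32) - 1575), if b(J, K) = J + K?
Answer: -667886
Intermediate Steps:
419*(b(13, -32) - 1575) = 419*((13 - 32) - 1575) = 419*(-19 - 1575) = 419*(-1594) = -667886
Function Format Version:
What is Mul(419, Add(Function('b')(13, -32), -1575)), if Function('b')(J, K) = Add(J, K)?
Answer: -667886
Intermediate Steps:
Mul(419, Add(Function('b')(13, -32), -1575)) = Mul(419, Add(Add(13, -32), -1575)) = Mul(419, Add(-19, -1575)) = Mul(419, -1594) = -667886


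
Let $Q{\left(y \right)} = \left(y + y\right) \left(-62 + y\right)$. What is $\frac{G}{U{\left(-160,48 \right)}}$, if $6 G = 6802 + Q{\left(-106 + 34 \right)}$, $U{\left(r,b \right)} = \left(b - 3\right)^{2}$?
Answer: $\frac{13049}{6075} \approx 2.148$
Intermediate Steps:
$Q{\left(y \right)} = 2 y \left(-62 + y\right)$
$U{\left(r,b \right)} = \left(-3 + b\right)^{2}$
$G = \frac{13049}{3}$ ($G = \frac{6802 + 2 \left(-106 + 34\right) \left(-62 + \left(-106 + 34\right)\right)}{6} = \frac{6802 + 2 \left(-72\right) \left(-62 - 72\right)}{6} = \frac{6802 + 2 \left(-72\right) \left(-134\right)}{6} = \frac{6802 + 19296}{6} = \frac{1}{6} \cdot 26098 = \frac{13049}{3} \approx 4349.7$)
$\frac{G}{U{\left(-160,48 \right)}} = \frac{13049}{3 \left(-3 + 48\right)^{2}} = \frac{13049}{3 \cdot 45^{2}} = \frac{13049}{3 \cdot 2025} = \frac{13049}{3} \cdot \frac{1}{2025} = \frac{13049}{6075}$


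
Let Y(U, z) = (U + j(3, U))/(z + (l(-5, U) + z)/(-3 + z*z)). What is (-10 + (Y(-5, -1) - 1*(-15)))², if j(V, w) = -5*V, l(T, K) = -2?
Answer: 1225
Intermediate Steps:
Y(U, z) = (-15 + U)/(z + (-2 + z)/(-3 + z²)) (Y(U, z) = (U - 5*3)/(z + (-2 + z)/(-3 + z*z)) = (U - 15)/(z + (-2 + z)/(-3 + z²)) = (-15 + U)/(z + (-2 + z)/(-3 + z²)))
(-10 + (Y(-5, -1) - 1*(-15)))² = (-10 + ((-45 + 3*(-5) + 15*(-1)² - 1*(-5)*(-1)²)/(2 - 1*(-1)³ + 2*(-1)) - 1*(-15)))² = (-10 + ((-45 - 15 + 15*1 - 1*(-5)*1)/(2 - 1*(-1) - 2) + 15))² = (-10 + ((-45 - 15 + 15 + 5)/(2 + 1 - 2) + 15))² = (-10 + (-40/1 + 15))² = (-10 + (1*(-40) + 15))² = (-10 + (-40 + 15))² = (-10 - 25)² = (-35)² = 1225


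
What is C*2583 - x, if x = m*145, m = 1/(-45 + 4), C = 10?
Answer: 1059175/41 ≈ 25834.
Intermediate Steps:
m = -1/41 (m = 1/(-41) = -1/41 ≈ -0.024390)
x = -145/41 (x = -1/41*145 = -145/41 ≈ -3.5366)
C*2583 - x = 10*2583 - 1*(-145/41) = 25830 + 145/41 = 1059175/41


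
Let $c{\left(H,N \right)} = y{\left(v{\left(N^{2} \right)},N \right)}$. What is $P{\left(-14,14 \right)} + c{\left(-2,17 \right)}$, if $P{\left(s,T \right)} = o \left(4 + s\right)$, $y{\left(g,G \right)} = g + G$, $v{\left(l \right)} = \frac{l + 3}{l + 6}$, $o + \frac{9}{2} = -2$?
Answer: $\frac{24482}{295} \approx 82.99$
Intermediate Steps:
$o = - \frac{13}{2}$ ($o = - \frac{9}{2} - 2 = - \frac{13}{2} \approx -6.5$)
$v{\left(l \right)} = \frac{3 + l}{6 + l}$
$y{\left(g,G \right)} = G + g$
$c{\left(H,N \right)} = N + \frac{3 + N^{2}}{6 + N^{2}}$
$P{\left(s,T \right)} = -26 - \frac{13 s}{2}$ ($P{\left(s,T \right)} = - \frac{13 \left(4 + s\right)}{2} = -26 - \frac{13 s}{2}$)
$P{\left(-14,14 \right)} + c{\left(-2,17 \right)} = \left(-26 - -91\right) + \frac{3 + 17^{2} + 17 \left(6 + 17^{2}\right)}{6 + 17^{2}} = \left(-26 + 91\right) + \frac{3 + 289 + 17 \left(6 + 289\right)}{6 + 289} = 65 + \frac{3 + 289 + 17 \cdot 295}{295} = 65 + \frac{3 + 289 + 5015}{295} = 65 + \frac{1}{295} \cdot 5307 = 65 + \frac{5307}{295} = \frac{24482}{295}$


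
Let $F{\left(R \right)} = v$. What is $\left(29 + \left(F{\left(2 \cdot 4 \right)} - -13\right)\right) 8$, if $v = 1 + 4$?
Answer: $376$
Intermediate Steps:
$v = 5$
$F{\left(R \right)} = 5$
$\left(29 + \left(F{\left(2 \cdot 4 \right)} - -13\right)\right) 8 = \left(29 + \left(5 - -13\right)\right) 8 = \left(29 + \left(5 + 13\right)\right) 8 = \left(29 + 18\right) 8 = 47 \cdot 8 = 376$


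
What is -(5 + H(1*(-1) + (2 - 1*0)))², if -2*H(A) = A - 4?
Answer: -169/4 ≈ -42.250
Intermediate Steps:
H(A) = 2 - A/2 (H(A) = -(A - 4)/2 = -(-4 + A)/2 = 2 - A/2)
-(5 + H(1*(-1) + (2 - 1*0)))² = -(5 + (2 - (1*(-1) + (2 - 1*0))/2))² = -(5 + (2 - (-1 + (2 + 0))/2))² = -(5 + (2 - (-1 + 2)/2))² = -(5 + (2 - ½*1))² = -(5 + (2 - ½))² = -(5 + 3/2)² = -(13/2)² = -1*169/4 = -169/4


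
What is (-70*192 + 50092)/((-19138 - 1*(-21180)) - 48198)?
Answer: -833/1049 ≈ -0.79409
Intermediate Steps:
(-70*192 + 50092)/((-19138 - 1*(-21180)) - 48198) = (-13440 + 50092)/((-19138 + 21180) - 48198) = 36652/(2042 - 48198) = 36652/(-46156) = 36652*(-1/46156) = -833/1049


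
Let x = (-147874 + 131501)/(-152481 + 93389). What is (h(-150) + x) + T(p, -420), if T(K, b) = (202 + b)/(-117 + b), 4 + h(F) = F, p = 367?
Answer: -4865115859/31732404 ≈ -153.32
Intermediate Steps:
h(F) = -4 + F
T(K, b) = (202 + b)/(-117 + b)
x = 16373/59092 (x = -16373/(-59092) = -16373*(-1/59092) = 16373/59092 ≈ 0.27708)
(h(-150) + x) + T(p, -420) = ((-4 - 150) + 16373/59092) + (202 - 420)/(-117 - 420) = (-154 + 16373/59092) - 218/(-537) = -9083795/59092 - 1/537*(-218) = -9083795/59092 + 218/537 = -4865115859/31732404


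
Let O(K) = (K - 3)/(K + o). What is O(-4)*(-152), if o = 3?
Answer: -1064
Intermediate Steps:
O(K) = (-3 + K)/(3 + K) (O(K) = (K - 3)/(K + 3) = (-3 + K)/(3 + K))
O(-4)*(-152) = ((-3 - 4)/(3 - 4))*(-152) = (-7/(-1))*(-152) = -1*(-7)*(-152) = 7*(-152) = -1064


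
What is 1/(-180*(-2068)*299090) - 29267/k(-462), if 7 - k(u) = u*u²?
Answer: -93096870532459/313677122560797600 ≈ -0.00029679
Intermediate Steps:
k(u) = 7 - u³ (k(u) = 7 - u*u² = 7 - u³)
1/(-180*(-2068)*299090) - 29267/k(-462) = 1/(-180*(-2068)*299090) - 29267/(7 - 1*(-462)³) = (1/299090)/372240 - 29267/(7 - 1*(-98611128)) = (1/372240)*(1/299090) - 29267/(7 + 98611128) = 1/111333261600 - 29267/98611135 = 1/111333261600 - 29267*1/98611135 = 1/111333261600 - 4181/14087305 = -93096870532459/313677122560797600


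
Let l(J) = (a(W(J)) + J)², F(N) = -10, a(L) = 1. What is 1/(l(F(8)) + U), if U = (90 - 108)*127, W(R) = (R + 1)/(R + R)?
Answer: -1/2205 ≈ -0.00045351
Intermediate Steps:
W(R) = (1 + R)/(2*R) (W(R) = (1 + R)/((2*R)) = (1 + R)*(1/(2*R)) = (1 + R)/(2*R))
U = -2286 (U = -18*127 = -2286)
l(J) = (1 + J)²
1/(l(F(8)) + U) = 1/((1 - 10)² - 2286) = 1/((-9)² - 2286) = 1/(81 - 2286) = 1/(-2205) = -1/2205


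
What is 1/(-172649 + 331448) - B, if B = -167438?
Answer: 26588986963/158799 ≈ 1.6744e+5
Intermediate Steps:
1/(-172649 + 331448) - B = 1/(-172649 + 331448) - 1*(-167438) = 1/158799 + 167438 = 26588986963/158799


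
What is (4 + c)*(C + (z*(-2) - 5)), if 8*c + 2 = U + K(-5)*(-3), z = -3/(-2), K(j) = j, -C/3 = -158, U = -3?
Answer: 4893/2 ≈ 2446.5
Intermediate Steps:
C = 474 (C = -3*(-158) = 474)
z = 3/2 (z = -3*(-½) = 3/2 ≈ 1.5000)
c = 5/4 (c = -¼ + (-3 - 5*(-3))/8 = -¼ + (-3 + 15)/8 = -¼ + (⅛)*12 = -¼ + 3/2 = 5/4 ≈ 1.2500)
(4 + c)*(C + (z*(-2) - 5)) = (4 + 5/4)*(474 + ((3/2)*(-2) - 5)) = 21*(474 + (-3 - 5))/4 = 21*(474 - 8)/4 = (21/4)*466 = 4893/2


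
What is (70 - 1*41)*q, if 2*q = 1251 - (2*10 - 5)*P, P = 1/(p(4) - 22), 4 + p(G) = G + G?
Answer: 217819/12 ≈ 18152.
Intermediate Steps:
p(G) = -4 + 2*G (p(G) = -4 + (G + G) = -4 + 2*G)
P = -1/18 (P = 1/((-4 + 2*4) - 22) = 1/((-4 + 8) - 22) = 1/(4 - 22) = 1/(-18) = -1/18 ≈ -0.055556)
q = 7511/12 (q = (1251 - (2*10 - 5)*(-1)/18)/2 = (1251 - (20 - 5)*(-1)/18)/2 = (1251 - 15*(-1)/18)/2 = (1251 - 1*(-⅚))/2 = (1251 + ⅚)/2 = (½)*(7511/6) = 7511/12 ≈ 625.92)
(70 - 1*41)*q = (70 - 1*41)*(7511/12) = (70 - 41)*(7511/12) = 29*(7511/12) = 217819/12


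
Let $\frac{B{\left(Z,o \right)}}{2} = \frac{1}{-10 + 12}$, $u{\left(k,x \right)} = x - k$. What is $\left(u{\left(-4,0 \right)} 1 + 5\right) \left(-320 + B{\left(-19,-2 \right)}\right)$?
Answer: $-2871$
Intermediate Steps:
$B{\left(Z,o \right)} = 1$ ($B{\left(Z,o \right)} = \frac{2}{-10 + 12} = \frac{2}{2} = 2 \cdot \frac{1}{2} = 1$)
$\left(u{\left(-4,0 \right)} 1 + 5\right) \left(-320 + B{\left(-19,-2 \right)}\right) = \left(\left(0 - -4\right) 1 + 5\right) \left(-320 + 1\right) = \left(\left(0 + 4\right) 1 + 5\right) \left(-319\right) = \left(4 \cdot 1 + 5\right) \left(-319\right) = \left(4 + 5\right) \left(-319\right) = 9 \left(-319\right) = -2871$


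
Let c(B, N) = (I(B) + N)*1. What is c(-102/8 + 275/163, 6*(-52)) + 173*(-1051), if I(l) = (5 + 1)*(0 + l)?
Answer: -59397649/326 ≈ -1.8220e+5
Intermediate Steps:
I(l) = 6*l
c(B, N) = N + 6*B (c(B, N) = (6*B + N)*1 = (N + 6*B)*1 = N + 6*B)
c(-102/8 + 275/163, 6*(-52)) + 173*(-1051) = (6*(-52) + 6*(-102/8 + 275/163)) + 173*(-1051) = (-312 + 6*(-102*⅛ + 275*(1/163))) - 181823 = (-312 + 6*(-51/4 + 275/163)) - 181823 = (-312 + 6*(-7213/652)) - 181823 = (-312 - 21639/326) - 181823 = -123351/326 - 181823 = -59397649/326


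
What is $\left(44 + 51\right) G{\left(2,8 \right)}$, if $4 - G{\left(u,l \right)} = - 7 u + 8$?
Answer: $950$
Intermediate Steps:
$G{\left(u,l \right)} = -4 + 7 u$ ($G{\left(u,l \right)} = 4 - \left(- 7 u + 8\right) = 4 - \left(8 - 7 u\right) = 4 + \left(-8 + 7 u\right) = -4 + 7 u$)
$\left(44 + 51\right) G{\left(2,8 \right)} = \left(44 + 51\right) \left(-4 + 7 \cdot 2\right) = 95 \left(-4 + 14\right) = 95 \cdot 10 = 950$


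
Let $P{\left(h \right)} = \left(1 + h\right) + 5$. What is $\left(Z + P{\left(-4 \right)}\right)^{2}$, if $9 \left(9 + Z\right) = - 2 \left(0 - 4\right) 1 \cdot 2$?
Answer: $\frac{2209}{81} \approx 27.272$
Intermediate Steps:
$P{\left(h \right)} = 6 + h$
$Z = - \frac{65}{9}$ ($Z = -9 + \frac{- 2 \left(0 - 4\right) 1 \cdot 2}{9} = -9 + \frac{- 2 \left(\left(-4\right) 1\right) 2}{9} = -9 + \frac{\left(-2\right) \left(-4\right) 2}{9} = -9 + \frac{8 \cdot 2}{9} = -9 + \frac{1}{9} \cdot 16 = -9 + \frac{16}{9} = - \frac{65}{9} \approx -7.2222$)
$\left(Z + P{\left(-4 \right)}\right)^{2} = \left(- \frac{65}{9} + \left(6 - 4\right)\right)^{2} = \left(- \frac{65}{9} + 2\right)^{2} = \left(- \frac{47}{9}\right)^{2} = \frac{2209}{81}$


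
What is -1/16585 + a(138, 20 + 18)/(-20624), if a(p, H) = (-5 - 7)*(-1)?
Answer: -54911/85512260 ≈ -0.00064214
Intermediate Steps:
a(p, H) = 12 (a(p, H) = -12*(-1) = 12)
-1/16585 + a(138, 20 + 18)/(-20624) = -1/16585 + 12/(-20624) = -1*1/16585 + 12*(-1/20624) = -1/16585 - 3/5156 = -54911/85512260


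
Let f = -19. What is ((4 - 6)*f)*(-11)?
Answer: -418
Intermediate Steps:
((4 - 6)*f)*(-11) = ((4 - 6)*(-19))*(-11) = -2*(-19)*(-11) = 38*(-11) = -418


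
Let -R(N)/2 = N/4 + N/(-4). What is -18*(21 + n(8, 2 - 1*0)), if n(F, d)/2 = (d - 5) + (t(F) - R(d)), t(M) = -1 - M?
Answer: 54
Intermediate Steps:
R(N) = 0 (R(N) = -2*(N/4 + N/(-4)) = -2*(N*(¼) + N*(-¼)) = -2*(N/4 - N/4) = -2*0 = 0)
n(F, d) = -12 - 2*F + 2*d (n(F, d) = 2*((d - 5) + ((-1 - F) - 1*0)) = 2*((-5 + d) + ((-1 - F) + 0)) = 2*((-5 + d) + (-1 - F)) = 2*(-6 + d - F) = -12 - 2*F + 2*d)
-18*(21 + n(8, 2 - 1*0)) = -18*(21 + (-12 - 2*8 + 2*(2 - 1*0))) = -18*(21 + (-12 - 16 + 2*(2 + 0))) = -18*(21 + (-12 - 16 + 2*2)) = -18*(21 + (-12 - 16 + 4)) = -18*(21 - 24) = -18*(-3) = 54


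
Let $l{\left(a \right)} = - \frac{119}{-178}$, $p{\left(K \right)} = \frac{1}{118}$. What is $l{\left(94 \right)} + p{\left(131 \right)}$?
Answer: $\frac{3555}{5251} \approx 0.67701$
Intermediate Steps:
$p{\left(K \right)} = \frac{1}{118}$
$l{\left(a \right)} = \frac{119}{178}$ ($l{\left(a \right)} = \left(-119\right) \left(- \frac{1}{178}\right) = \frac{119}{178}$)
$l{\left(94 \right)} + p{\left(131 \right)} = \frac{119}{178} + \frac{1}{118} = \frac{3555}{5251}$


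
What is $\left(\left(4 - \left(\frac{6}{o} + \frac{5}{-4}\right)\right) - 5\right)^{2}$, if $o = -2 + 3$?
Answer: $\frac{529}{16} \approx 33.063$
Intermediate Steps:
$o = 1$
$\left(\left(4 - \left(\frac{6}{o} + \frac{5}{-4}\right)\right) - 5\right)^{2} = \left(\left(4 - \left(\frac{6}{1} + \frac{5}{-4}\right)\right) - 5\right)^{2} = \left(\left(4 - \left(6 \cdot 1 + 5 \left(- \frac{1}{4}\right)\right)\right) - 5\right)^{2} = \left(\left(4 - \left(6 - \frac{5}{4}\right)\right) - 5\right)^{2} = \left(\left(4 - \frac{19}{4}\right) - 5\right)^{2} = \left(- \frac{3}{4} - 5\right)^{2} = \left(- \frac{23}{4}\right)^{2} = \frac{529}{16}$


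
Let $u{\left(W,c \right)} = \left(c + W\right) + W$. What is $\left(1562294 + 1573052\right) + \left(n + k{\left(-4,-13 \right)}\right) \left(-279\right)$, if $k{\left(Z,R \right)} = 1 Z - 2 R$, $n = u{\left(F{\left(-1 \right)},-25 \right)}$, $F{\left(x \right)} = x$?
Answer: $3136741$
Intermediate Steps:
$u{\left(W,c \right)} = c + 2 W$ ($u{\left(W,c \right)} = \left(W + c\right) + W = c + 2 W$)
$n = -27$ ($n = -25 + 2 \left(-1\right) = -25 - 2 = -27$)
$k{\left(Z,R \right)} = Z - 2 R$
$\left(1562294 + 1573052\right) + \left(n + k{\left(-4,-13 \right)}\right) \left(-279\right) = \left(1562294 + 1573052\right) + \left(-27 - -22\right) \left(-279\right) = 3135346 + \left(-27 + \left(-4 + 26\right)\right) \left(-279\right) = 3135346 + \left(-27 + 22\right) \left(-279\right) = 3135346 - -1395 = 3135346 + 1395 = 3136741$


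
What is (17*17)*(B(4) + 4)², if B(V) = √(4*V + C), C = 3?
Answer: 10115 + 2312*√19 ≈ 20193.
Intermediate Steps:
B(V) = √(3 + 4*V) (B(V) = √(4*V + 3) = √(3 + 4*V))
(17*17)*(B(4) + 4)² = (17*17)*(√(3 + 4*4) + 4)² = 289*(√(3 + 16) + 4)² = 289*(√19 + 4)² = 289*(4 + √19)²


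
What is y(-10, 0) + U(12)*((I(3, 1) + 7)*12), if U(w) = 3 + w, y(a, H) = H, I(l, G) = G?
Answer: 1440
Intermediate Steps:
y(-10, 0) + U(12)*((I(3, 1) + 7)*12) = 0 + (3 + 12)*((1 + 7)*12) = 0 + 15*(8*12) = 0 + 15*96 = 0 + 1440 = 1440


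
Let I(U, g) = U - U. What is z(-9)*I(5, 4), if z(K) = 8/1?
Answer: 0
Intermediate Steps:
z(K) = 8 (z(K) = 8*1 = 8)
I(U, g) = 0
z(-9)*I(5, 4) = 8*0 = 0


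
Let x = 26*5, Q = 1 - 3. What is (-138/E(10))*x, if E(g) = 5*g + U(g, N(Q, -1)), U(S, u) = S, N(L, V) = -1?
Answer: -299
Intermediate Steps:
Q = -2
E(g) = 6*g (E(g) = 5*g + g = 6*g)
x = 130
(-138/E(10))*x = -138/(6*10)*130 = -138/60*130 = -138*1/60*130 = -23/10*130 = -299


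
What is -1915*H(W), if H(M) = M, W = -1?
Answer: 1915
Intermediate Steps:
-1915*H(W) = -1915*(-1) = 1915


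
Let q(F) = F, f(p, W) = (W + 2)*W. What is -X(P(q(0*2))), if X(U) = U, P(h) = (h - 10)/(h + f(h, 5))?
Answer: 2/7 ≈ 0.28571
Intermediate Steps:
f(p, W) = W*(2 + W) (f(p, W) = (2 + W)*W = W*(2 + W))
P(h) = (-10 + h)/(35 + h) (P(h) = (h - 10)/(h + 5*(2 + 5)) = (-10 + h)/(h + 5*7) = (-10 + h)/(h + 35) = (-10 + h)/(35 + h))
-X(P(q(0*2))) = -(-10 + 0*2)/(35 + 0*2) = -(-10 + 0)/(35 + 0) = -(-10)/35 = -1*(-2/7) = 2/7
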